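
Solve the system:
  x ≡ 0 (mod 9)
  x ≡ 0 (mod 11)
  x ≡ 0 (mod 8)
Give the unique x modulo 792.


Moduli 9, 11, 8 are pairwise coprime; by CRT there is a unique solution modulo M = 9 · 11 · 8 = 792.
Solve pairwise, accumulating the modulus:
  Start with x ≡ 0 (mod 9).
  Combine with x ≡ 0 (mod 11): since gcd(9, 11) = 1, we get a unique residue mod 99.
    Write x = 0 + 9·t and substitute into x ≡ 0 (mod 11): 9·t ≡ 0 − 0 = 0 (mod 11).
    The inverse of 9 mod 11 is 5 (since 9·5 = 45 = 4·11 + 1), so t ≡ 5·0 = 0 ≡ 0 (mod 11).
    Then x = 0 + 9·0 = 0, valid modulo lcm(9, 11) = 99: x ≡ 0 (mod 99).
  Combine with x ≡ 0 (mod 8): since gcd(99, 8) = 1, we get a unique residue mod 792.
    Write x = 0 + 99·t and substitute into x ≡ 0 (mod 8): 99·t ≡ 0 − 0 = 0 (mod 8).
    Reduce coefficients mod 8: 3·t ≡ 0 (mod 8).
    The inverse of 3 mod 8 is 3 (since 3·3 = 9 = 1·8 + 1), so t ≡ 3·0 = 0 ≡ 0 (mod 8).
    Then x = 0 + 99·0 = 0, valid modulo lcm(99, 8) = 792: x ≡ 0 (mod 792).
Verify: 0 mod 9 = 0 ✓, 0 mod 11 = 0 ✓, 0 mod 8 = 0 ✓.

x ≡ 0 (mod 792).


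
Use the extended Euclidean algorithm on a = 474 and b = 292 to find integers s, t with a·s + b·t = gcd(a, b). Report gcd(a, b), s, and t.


Euclidean algorithm on (474, 292) — divide until remainder is 0:
  474 = 1 · 292 + 182
  292 = 1 · 182 + 110
  182 = 1 · 110 + 72
  110 = 1 · 72 + 38
  72 = 1 · 38 + 34
  38 = 1 · 34 + 4
  34 = 8 · 4 + 2
  4 = 2 · 2 + 0
gcd(474, 292) = 2.
Track Bezout coefficients alongside the remainders: start with r₀ = 474 = a·1 + b·0 (s = 1, t = 0) and r₁ = 292 = a·0 + b·1 (s = 0, t = 1); each new remainder r_{k+1} = r_{k-1} − q_k·r_k inherits s_{k+1} = s_{k-1} − q_k·s_k, t_{k+1} = t_{k-1} − q_k·t_k, so r_k = a·s_k + b·t_k at every step:
  q = 1: r = 182, s = 1 − 1·0 = 1, t = 0 − 1·1 = -1  (check: 474·1 + 292·(-1) = 182)
  q = 1: r = 110, s = 0 − 1·1 = -1, t = 1 − 1·(-1) = 2  (check: 474·(-1) + 292·2 = 110)
  q = 1: r = 72, s = 1 − 1·(-1) = 2, t = -1 − 1·2 = -3  (check: 474·2 + 292·(-3) = 72)
  q = 1: r = 38, s = -1 − 1·2 = -3, t = 2 − 1·(-3) = 5  (check: 474·(-3) + 292·5 = 38)
  q = 1: r = 34, s = 2 − 1·(-3) = 5, t = -3 − 1·5 = -8  (check: 474·5 + 292·(-8) = 34)
  q = 1: r = 4, s = -3 − 1·5 = -8, t = 5 − 1·(-8) = 13  (check: 474·(-8) + 292·13 = 4)
  q = 8: r = 2, s = 5 − 8·(-8) = 69, t = -8 − 8·13 = -112  (check: 474·69 + 292·(-112) = 2)
The row with r = 2 (the gcd) gives the Bezout coefficients s = 69, t = -112.
Result: 474 · (69) + 292 · (-112) = 2.

gcd(474, 292) = 2; s = 69, t = -112 (check: 474·69 + 292·(-112) = 2).


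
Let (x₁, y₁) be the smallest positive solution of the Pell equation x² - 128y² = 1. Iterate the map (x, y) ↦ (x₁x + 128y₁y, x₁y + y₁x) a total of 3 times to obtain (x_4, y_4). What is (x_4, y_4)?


Step 1: Find the fundamental solution (x₁, y₁) of x² - 128y² = 1.
  Expand √128 as a continued fraction. a₀ = ⌊√128⌋ = 11; iterate m_{k+1} = d_k·a_k − m_k, d_{k+1} = (128 − m_{k+1}²)/d_k, a_{k+1} = ⌊(a₀ + m_{k+1})/d_{k+1}⌋ (starting m₀ = 0, d₀ = 1), with convergents p_k = a_k·p_{k-1} + p_{k-2}, q_k = a_k·q_{k-1} + q_{k-2} (p₋₁ = 1, q₋₁ = 0):
  k = 0: a₀ = 11; p₀/q₀ = 11/1; p₀² − 128·q₀² = 121 − 128 = -7.
  k = 1: m = 11, d = 7, a = ⌊(11 + 11)/7⌋ = 3; p/q = (3·11 + 1)/(3·1 + 0) = 34/3; p² − 128·q² = 1156 − 1152 = 4.
  k = 2: m = 10, d = 4, a = ⌊(11 + 10)/4⌋ = 5; p/q = (5·34 + 11)/(5·3 + 1) = 181/16; p² − 128·q² = 32761 − 32768 = -7.
  k = 3: m = 10, d = 7, a = ⌊(11 + 10)/7⌋ = 3; p/q = (3·181 + 34)/(3·16 + 3) = 577/51; p² − 128·q² = 332929 − 332928 = 1.
  The first convergent with p² − 128·q² = 1 gives the fundamental solution (x₁, y₁) = (577, 51).
Step 2: Apply the recurrence (x_{n+1}, y_{n+1}) = (x₁x_n + 128y₁y_n, x₁y_n + y₁x_n) repeatedly.
  From (x_1, y_1) = (577, 51): x_2 = 577·577 + 128·51·51 = 665857; y_2 = 577·51 + 51·577 = 58854.
  From (x_2, y_2) = (665857, 58854): x_3 = 577·665857 + 128·51·58854 = 768398401; y_3 = 577·58854 + 51·665857 = 67917465.
  From (x_3, y_3) = (768398401, 67917465): x_4 = 577·768398401 + 128·51·67917465 = 886731088897; y_4 = 577·67917465 + 51·768398401 = 78376695756.
Step 3: Verify x_4² - 128·y_4² = 786292024016459316676609 - 786292024016459316676608 = 1 (should be 1). ✓

(x_1, y_1) = (577, 51); (x_4, y_4) = (886731088897, 78376695756).


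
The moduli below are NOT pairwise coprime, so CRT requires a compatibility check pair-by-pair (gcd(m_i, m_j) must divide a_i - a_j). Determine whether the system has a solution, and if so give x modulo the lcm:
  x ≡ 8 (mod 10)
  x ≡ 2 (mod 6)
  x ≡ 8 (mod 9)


Moduli 10, 6, 9 are not pairwise coprime, so CRT works modulo lcm(m_i) when all pairwise compatibility conditions hold.
Pairwise compatibility: gcd(m_i, m_j) must divide a_i - a_j for every pair.
Merge one congruence at a time:
  Start: x ≡ 8 (mod 10).
  Combine with x ≡ 2 (mod 6): gcd(10, 6) = 2; 2 - 8 = -6, which IS divisible by 2, so compatible.
    Write x = 8 + 10·t and substitute into x ≡ 2 (mod 6): 10·t ≡ 2 − 8 = -6 (mod 6).
    Divide the congruence (and modulus) by g = 2: 5·t ≡ -3 (mod 3).
    Reduce coefficients mod 3: 2·t ≡ 0 (mod 3).
    The inverse of 2 mod 3 is 2 (since 2·2 = 4 = 1·3 + 1), so t ≡ 2·0 = 0 ≡ 0 (mod 3).
    Then x = 8 + 10·0 = 8, valid modulo lcm(10, 6) = 30: x ≡ 8 (mod 30).
  Combine with x ≡ 8 (mod 9): gcd(30, 9) = 3; 8 - 8 = 0, which IS divisible by 3, so compatible.
    Write x = 8 + 30·t and substitute into x ≡ 8 (mod 9): 30·t ≡ 8 − 8 = 0 (mod 9).
    Divide the congruence (and modulus) by g = 3: 10·t ≡ 0 (mod 3).
    Reduce coefficients mod 3: 1·t ≡ 0 (mod 3).
    So t ≡ 0 (mod 3).
    Then x = 8 + 30·0 = 8, valid modulo lcm(30, 9) = 90: x ≡ 8 (mod 90).
Verify: 8 mod 10 = 8, 8 mod 6 = 2, 8 mod 9 = 8.

x ≡ 8 (mod 90).


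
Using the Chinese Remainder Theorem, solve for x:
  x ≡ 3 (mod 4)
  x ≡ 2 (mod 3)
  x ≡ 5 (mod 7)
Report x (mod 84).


Moduli 4, 3, 7 are pairwise coprime; by CRT there is a unique solution modulo M = 4 · 3 · 7 = 84.
Solve pairwise, accumulating the modulus:
  Start with x ≡ 3 (mod 4).
  Combine with x ≡ 2 (mod 3): since gcd(4, 3) = 1, we get a unique residue mod 12.
    Write x = 3 + 4·t and substitute into x ≡ 2 (mod 3): 4·t ≡ 2 − 3 = -1 (mod 3).
    Reduce coefficients mod 3: 1·t ≡ 2 (mod 3).
    So t ≡ 2 (mod 3).
    Then x = 3 + 4·2 = 11, valid modulo lcm(4, 3) = 12: x ≡ 11 (mod 12).
  Combine with x ≡ 5 (mod 7): since gcd(12, 7) = 1, we get a unique residue mod 84.
    Write x = 11 + 12·t and substitute into x ≡ 5 (mod 7): 12·t ≡ 5 − 11 = -6 (mod 7).
    Reduce coefficients mod 7: 5·t ≡ 1 (mod 7).
    The inverse of 5 mod 7 is 3 (since 5·3 = 15 = 2·7 + 1), so t ≡ 3·1 = 3 ≡ 3 (mod 7).
    Then x = 11 + 12·3 = 47, valid modulo lcm(12, 7) = 84: x ≡ 47 (mod 84).
Verify: 47 mod 4 = 3 ✓, 47 mod 3 = 2 ✓, 47 mod 7 = 5 ✓.

x ≡ 47 (mod 84).


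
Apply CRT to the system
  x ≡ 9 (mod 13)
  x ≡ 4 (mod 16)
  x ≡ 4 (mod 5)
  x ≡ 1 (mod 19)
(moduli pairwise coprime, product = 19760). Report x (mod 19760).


Product of moduli M = 13 · 16 · 5 · 19 = 19760.
Merge one congruence at a time:
  Start: x ≡ 9 (mod 13).
  Combine with x ≡ 4 (mod 16); new modulus lcm = 208.
    Write x = 9 + 13·t and substitute into x ≡ 4 (mod 16): 13·t ≡ 4 − 9 = -5 (mod 16).
    Reduce coefficients mod 16: 13·t ≡ 11 (mod 16).
    The inverse of 13 mod 16 is 5 (since 13·5 = 65 = 4·16 + 1), so t ≡ 5·11 = 55 ≡ 7 (mod 16).
    Then x = 9 + 13·7 = 100, valid modulo lcm(13, 16) = 208: x ≡ 100 (mod 208).
  Combine with x ≡ 4 (mod 5); new modulus lcm = 1040.
    Write x = 100 + 208·t and substitute into x ≡ 4 (mod 5): 208·t ≡ 4 − 100 = -96 (mod 5).
    Reduce coefficients mod 5: 3·t ≡ 4 (mod 5).
    The inverse of 3 mod 5 is 2 (since 3·2 = 6 = 1·5 + 1), so t ≡ 2·4 = 8 ≡ 3 (mod 5).
    Then x = 100 + 208·3 = 724, valid modulo lcm(208, 5) = 1040: x ≡ 724 (mod 1040).
  Combine with x ≡ 1 (mod 19); new modulus lcm = 19760.
    Write x = 724 + 1040·t and substitute into x ≡ 1 (mod 19): 1040·t ≡ 1 − 724 = -723 (mod 19).
    Reduce coefficients mod 19: 14·t ≡ 18 (mod 19).
    The inverse of 14 mod 19 is 15 (since 14·15 = 210 = 11·19 + 1), so t ≡ 15·18 = 270 ≡ 4 (mod 19).
    Then x = 724 + 1040·4 = 4884, valid modulo lcm(1040, 19) = 19760: x ≡ 4884 (mod 19760).
Verify against each original: 4884 mod 13 = 9, 4884 mod 16 = 4, 4884 mod 5 = 4, 4884 mod 19 = 1.

x ≡ 4884 (mod 19760).


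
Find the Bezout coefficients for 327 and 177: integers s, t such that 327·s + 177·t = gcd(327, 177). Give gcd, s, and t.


Euclidean algorithm on (327, 177) — divide until remainder is 0:
  327 = 1 · 177 + 150
  177 = 1 · 150 + 27
  150 = 5 · 27 + 15
  27 = 1 · 15 + 12
  15 = 1 · 12 + 3
  12 = 4 · 3 + 0
gcd(327, 177) = 3.
Track Bezout coefficients alongside the remainders: start with r₀ = 327 = a·1 + b·0 (s = 1, t = 0) and r₁ = 177 = a·0 + b·1 (s = 0, t = 1); each new remainder r_{k+1} = r_{k-1} − q_k·r_k inherits s_{k+1} = s_{k-1} − q_k·s_k, t_{k+1} = t_{k-1} − q_k·t_k, so r_k = a·s_k + b·t_k at every step:
  q = 1: r = 150, s = 1 − 1·0 = 1, t = 0 − 1·1 = -1  (check: 327·1 + 177·(-1) = 150)
  q = 1: r = 27, s = 0 − 1·1 = -1, t = 1 − 1·(-1) = 2  (check: 327·(-1) + 177·2 = 27)
  q = 5: r = 15, s = 1 − 5·(-1) = 6, t = -1 − 5·2 = -11  (check: 327·6 + 177·(-11) = 15)
  q = 1: r = 12, s = -1 − 1·6 = -7, t = 2 − 1·(-11) = 13  (check: 327·(-7) + 177·13 = 12)
  q = 1: r = 3, s = 6 − 1·(-7) = 13, t = -11 − 1·13 = -24  (check: 327·13 + 177·(-24) = 3)
The row with r = 3 (the gcd) gives the Bezout coefficients s = 13, t = -24.
Result: 327 · (13) + 177 · (-24) = 3.

gcd(327, 177) = 3; s = 13, t = -24 (check: 327·13 + 177·(-24) = 3).


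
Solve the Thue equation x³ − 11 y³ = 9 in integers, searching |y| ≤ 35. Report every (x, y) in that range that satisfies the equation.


The equation is x³ - 11y³ = 9. For fixed y, x³ = 11·y³ + 9, so a solution requires the RHS to be a perfect cube.
Strategy: iterate y from -35 to 35, compute RHS = 11·y³ + 9, and check whether it is a (positive or negative) perfect cube.
Check small values of y:
  y = 0: RHS = 9 is not a perfect cube.
  y = 1: RHS = 20 is not a perfect cube.
  y = -1: RHS = -2 is not a perfect cube.
  y = 2: RHS = 97 is not a perfect cube.
  y = -2: RHS = -79 is not a perfect cube.
  y = 3: RHS = 306 is not a perfect cube.
  y = -3: RHS = -288 is not a perfect cube.
Continuing the search up to |y| = 35 finds no solutions either.
No (x, y) in the scanned range satisfies the equation.

No integer solutions with |y| ≤ 35.


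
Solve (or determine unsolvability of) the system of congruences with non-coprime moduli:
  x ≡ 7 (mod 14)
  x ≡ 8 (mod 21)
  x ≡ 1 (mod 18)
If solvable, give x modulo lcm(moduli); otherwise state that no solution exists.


Moduli 14, 21, 18 are not pairwise coprime, so CRT works modulo lcm(m_i) when all pairwise compatibility conditions hold.
Pairwise compatibility: gcd(m_i, m_j) must divide a_i - a_j for every pair.
Merge one congruence at a time:
  Start: x ≡ 7 (mod 14).
  Combine with x ≡ 8 (mod 21): gcd(14, 21) = 7, and 8 - 7 = 1 is NOT divisible by 7.
    ⇒ system is inconsistent (no integer solution).

No solution (the system is inconsistent).


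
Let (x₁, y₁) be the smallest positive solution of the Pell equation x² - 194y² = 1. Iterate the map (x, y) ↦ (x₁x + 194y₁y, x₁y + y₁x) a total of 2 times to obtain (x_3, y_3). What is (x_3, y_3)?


Step 1: Find the fundamental solution (x₁, y₁) of x² - 194y² = 1.
  Expand √194 as a continued fraction. a₀ = ⌊√194⌋ = 13; iterate m_{k+1} = d_k·a_k − m_k, d_{k+1} = (194 − m_{k+1}²)/d_k, a_{k+1} = ⌊(a₀ + m_{k+1})/d_{k+1}⌋ (starting m₀ = 0, d₀ = 1), with convergents p_k = a_k·p_{k-1} + p_{k-2}, q_k = a_k·q_{k-1} + q_{k-2} (p₋₁ = 1, q₋₁ = 0):
  k = 0: a₀ = 13; p₀/q₀ = 13/1; p₀² − 194·q₀² = 169 − 194 = -25.
  k = 1: m = 13, d = 25, a = ⌊(13 + 13)/25⌋ = 1; p/q = (1·13 + 1)/(1·1 + 0) = 14/1; p² − 194·q² = 196 − 194 = 2.
  k = 2: m = 12, d = 2, a = ⌊(13 + 12)/2⌋ = 12; p/q = (12·14 + 13)/(12·1 + 1) = 181/13; p² − 194·q² = 32761 − 32786 = -25.
  k = 3: m = 12, d = 25, a = ⌊(13 + 12)/25⌋ = 1; p/q = (1·181 + 14)/(1·13 + 1) = 195/14; p² − 194·q² = 38025 − 38024 = 1.
  The first convergent with p² − 194·q² = 1 gives the fundamental solution (x₁, y₁) = (195, 14).
Step 2: Apply the recurrence (x_{n+1}, y_{n+1}) = (x₁x_n + 194y₁y_n, x₁y_n + y₁x_n) repeatedly.
  From (x_1, y_1) = (195, 14): x_2 = 195·195 + 194·14·14 = 76049; y_2 = 195·14 + 14·195 = 5460.
  From (x_2, y_2) = (76049, 5460): x_3 = 195·76049 + 194·14·5460 = 29658915; y_3 = 195·5460 + 14·76049 = 2129386.
Step 3: Verify x_3² - 194·y_3² = 879651238977225 - 879651238977224 = 1 (should be 1). ✓

(x_1, y_1) = (195, 14); (x_3, y_3) = (29658915, 2129386).


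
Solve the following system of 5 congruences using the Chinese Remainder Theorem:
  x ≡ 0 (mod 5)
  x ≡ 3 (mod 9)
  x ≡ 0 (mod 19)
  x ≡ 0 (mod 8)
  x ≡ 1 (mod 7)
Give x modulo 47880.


Product of moduli M = 5 · 9 · 19 · 8 · 7 = 47880.
Merge one congruence at a time:
  Start: x ≡ 0 (mod 5).
  Combine with x ≡ 3 (mod 9); new modulus lcm = 45.
    Write x = 0 + 5·t and substitute into x ≡ 3 (mod 9): 5·t ≡ 3 − 0 = 3 (mod 9).
    The inverse of 5 mod 9 is 2 (since 5·2 = 10 = 1·9 + 1), so t ≡ 2·3 = 6 ≡ 6 (mod 9).
    Then x = 0 + 5·6 = 30, valid modulo lcm(5, 9) = 45: x ≡ 30 (mod 45).
  Combine with x ≡ 0 (mod 19); new modulus lcm = 855.
    Write x = 30 + 45·t and substitute into x ≡ 0 (mod 19): 45·t ≡ 0 − 30 = -30 (mod 19).
    Reduce coefficients mod 19: 7·t ≡ 8 (mod 19).
    The inverse of 7 mod 19 is 11 (since 7·11 = 77 = 4·19 + 1), so t ≡ 11·8 = 88 ≡ 12 (mod 19).
    Then x = 30 + 45·12 = 570, valid modulo lcm(45, 19) = 855: x ≡ 570 (mod 855).
  Combine with x ≡ 0 (mod 8); new modulus lcm = 6840.
    Write x = 570 + 855·t and substitute into x ≡ 0 (mod 8): 855·t ≡ 0 − 570 = -570 (mod 8).
    Reduce coefficients mod 8: 7·t ≡ 6 (mod 8).
    The inverse of 7 mod 8 is 7 (since 7·7 = 49 = 6·8 + 1), so t ≡ 7·6 = 42 ≡ 2 (mod 8).
    Then x = 570 + 855·2 = 2280, valid modulo lcm(855, 8) = 6840: x ≡ 2280 (mod 6840).
  Combine with x ≡ 1 (mod 7); new modulus lcm = 47880.
    Write x = 2280 + 6840·t and substitute into x ≡ 1 (mod 7): 6840·t ≡ 1 − 2280 = -2279 (mod 7).
    Reduce coefficients mod 7: 1·t ≡ 3 (mod 7).
    So t ≡ 3 (mod 7).
    Then x = 2280 + 6840·3 = 22800, valid modulo lcm(6840, 7) = 47880: x ≡ 22800 (mod 47880).
Verify against each original: 22800 mod 5 = 0, 22800 mod 9 = 3, 22800 mod 19 = 0, 22800 mod 8 = 0, 22800 mod 7 = 1.

x ≡ 22800 (mod 47880).


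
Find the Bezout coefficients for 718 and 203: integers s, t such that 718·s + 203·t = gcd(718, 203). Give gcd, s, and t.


Euclidean algorithm on (718, 203) — divide until remainder is 0:
  718 = 3 · 203 + 109
  203 = 1 · 109 + 94
  109 = 1 · 94 + 15
  94 = 6 · 15 + 4
  15 = 3 · 4 + 3
  4 = 1 · 3 + 1
  3 = 3 · 1 + 0
gcd(718, 203) = 1.
Track Bezout coefficients alongside the remainders: start with r₀ = 718 = a·1 + b·0 (s = 1, t = 0) and r₁ = 203 = a·0 + b·1 (s = 0, t = 1); each new remainder r_{k+1} = r_{k-1} − q_k·r_k inherits s_{k+1} = s_{k-1} − q_k·s_k, t_{k+1} = t_{k-1} − q_k·t_k, so r_k = a·s_k + b·t_k at every step:
  q = 3: r = 109, s = 1 − 3·0 = 1, t = 0 − 3·1 = -3  (check: 718·1 + 203·(-3) = 109)
  q = 1: r = 94, s = 0 − 1·1 = -1, t = 1 − 1·(-3) = 4  (check: 718·(-1) + 203·4 = 94)
  q = 1: r = 15, s = 1 − 1·(-1) = 2, t = -3 − 1·4 = -7  (check: 718·2 + 203·(-7) = 15)
  q = 6: r = 4, s = -1 − 6·2 = -13, t = 4 − 6·(-7) = 46  (check: 718·(-13) + 203·46 = 4)
  q = 3: r = 3, s = 2 − 3·(-13) = 41, t = -7 − 3·46 = -145  (check: 718·41 + 203·(-145) = 3)
  q = 1: r = 1, s = -13 − 1·41 = -54, t = 46 − 1·(-145) = 191  (check: 718·(-54) + 203·191 = 1)
The row with r = 1 (the gcd) gives the Bezout coefficients s = -54, t = 191.
Result: 718 · (-54) + 203 · (191) = 1.

gcd(718, 203) = 1; s = -54, t = 191 (check: 718·(-54) + 203·191 = 1).


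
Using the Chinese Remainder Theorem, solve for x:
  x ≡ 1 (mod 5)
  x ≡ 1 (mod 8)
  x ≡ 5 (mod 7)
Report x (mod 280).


Moduli 5, 8, 7 are pairwise coprime; by CRT there is a unique solution modulo M = 5 · 8 · 7 = 280.
Solve pairwise, accumulating the modulus:
  Start with x ≡ 1 (mod 5).
  Combine with x ≡ 1 (mod 8): since gcd(5, 8) = 1, we get a unique residue mod 40.
    Write x = 1 + 5·t and substitute into x ≡ 1 (mod 8): 5·t ≡ 1 − 1 = 0 (mod 8).
    The inverse of 5 mod 8 is 5 (since 5·5 = 25 = 3·8 + 1), so t ≡ 5·0 = 0 ≡ 0 (mod 8).
    Then x = 1 + 5·0 = 1, valid modulo lcm(5, 8) = 40: x ≡ 1 (mod 40).
  Combine with x ≡ 5 (mod 7): since gcd(40, 7) = 1, we get a unique residue mod 280.
    Write x = 1 + 40·t and substitute into x ≡ 5 (mod 7): 40·t ≡ 5 − 1 = 4 (mod 7).
    Reduce coefficients mod 7: 5·t ≡ 4 (mod 7).
    The inverse of 5 mod 7 is 3 (since 5·3 = 15 = 2·7 + 1), so t ≡ 3·4 = 12 ≡ 5 (mod 7).
    Then x = 1 + 40·5 = 201, valid modulo lcm(40, 7) = 280: x ≡ 201 (mod 280).
Verify: 201 mod 5 = 1 ✓, 201 mod 8 = 1 ✓, 201 mod 7 = 5 ✓.

x ≡ 201 (mod 280).


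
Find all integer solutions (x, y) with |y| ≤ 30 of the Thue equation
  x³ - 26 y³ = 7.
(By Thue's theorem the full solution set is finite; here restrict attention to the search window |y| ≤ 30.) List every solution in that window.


The equation is x³ - 26y³ = 7. For fixed y, x³ = 26·y³ + 7, so a solution requires the RHS to be a perfect cube.
Strategy: iterate y from -30 to 30, compute RHS = 26·y³ + 7, and check whether it is a (positive or negative) perfect cube.
Check small values of y:
  y = 0: RHS = 7 is not a perfect cube.
  y = 1: RHS = 33 is not a perfect cube.
  y = -1: RHS = -19 is not a perfect cube.
  y = 2: RHS = 215 is not a perfect cube.
  y = -2: RHS = -201 is not a perfect cube.
  y = 3: RHS = 709 is not a perfect cube.
  y = -3: RHS = -695 is not a perfect cube.
Continuing the search up to |y| = 30 finds no solutions either.
No (x, y) in the scanned range satisfies the equation.

No integer solutions with |y| ≤ 30.


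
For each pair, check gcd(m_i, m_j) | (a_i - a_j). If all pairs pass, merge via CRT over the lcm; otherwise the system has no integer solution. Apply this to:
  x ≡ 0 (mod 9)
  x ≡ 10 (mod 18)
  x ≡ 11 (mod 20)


Moduli 9, 18, 20 are not pairwise coprime, so CRT works modulo lcm(m_i) when all pairwise compatibility conditions hold.
Pairwise compatibility: gcd(m_i, m_j) must divide a_i - a_j for every pair.
Merge one congruence at a time:
  Start: x ≡ 0 (mod 9).
  Combine with x ≡ 10 (mod 18): gcd(9, 18) = 9, and 10 - 0 = 10 is NOT divisible by 9.
    ⇒ system is inconsistent (no integer solution).

No solution (the system is inconsistent).


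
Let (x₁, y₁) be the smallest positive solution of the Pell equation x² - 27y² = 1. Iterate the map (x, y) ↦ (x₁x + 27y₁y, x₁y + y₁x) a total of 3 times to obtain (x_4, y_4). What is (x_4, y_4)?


Step 1: Find the fundamental solution (x₁, y₁) of x² - 27y² = 1.
  Expand √27 as a continued fraction. a₀ = ⌊√27⌋ = 5; iterate m_{k+1} = d_k·a_k − m_k, d_{k+1} = (27 − m_{k+1}²)/d_k, a_{k+1} = ⌊(a₀ + m_{k+1})/d_{k+1}⌋ (starting m₀ = 0, d₀ = 1), with convergents p_k = a_k·p_{k-1} + p_{k-2}, q_k = a_k·q_{k-1} + q_{k-2} (p₋₁ = 1, q₋₁ = 0):
  k = 0: a₀ = 5; p₀/q₀ = 5/1; p₀² − 27·q₀² = 25 − 27 = -2.
  k = 1: m = 5, d = 2, a = ⌊(5 + 5)/2⌋ = 5; p/q = (5·5 + 1)/(5·1 + 0) = 26/5; p² − 27·q² = 676 − 675 = 1.
  The first convergent with p² − 27·q² = 1 gives the fundamental solution (x₁, y₁) = (26, 5).
Step 2: Apply the recurrence (x_{n+1}, y_{n+1}) = (x₁x_n + 27y₁y_n, x₁y_n + y₁x_n) repeatedly.
  From (x_1, y_1) = (26, 5): x_2 = 26·26 + 27·5·5 = 1351; y_2 = 26·5 + 5·26 = 260.
  From (x_2, y_2) = (1351, 260): x_3 = 26·1351 + 27·5·260 = 70226; y_3 = 26·260 + 5·1351 = 13515.
  From (x_3, y_3) = (70226, 13515): x_4 = 26·70226 + 27·5·13515 = 3650401; y_4 = 26·13515 + 5·70226 = 702520.
Step 3: Verify x_4² - 27·y_4² = 13325427460801 - 13325427460800 = 1 (should be 1). ✓

(x_1, y_1) = (26, 5); (x_4, y_4) = (3650401, 702520).


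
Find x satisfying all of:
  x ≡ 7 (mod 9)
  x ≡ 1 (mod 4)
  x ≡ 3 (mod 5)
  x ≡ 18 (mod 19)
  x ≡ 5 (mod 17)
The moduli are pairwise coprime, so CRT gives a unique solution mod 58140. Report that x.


Product of moduli M = 9 · 4 · 5 · 19 · 17 = 58140.
Merge one congruence at a time:
  Start: x ≡ 7 (mod 9).
  Combine with x ≡ 1 (mod 4); new modulus lcm = 36.
    Write x = 7 + 9·t and substitute into x ≡ 1 (mod 4): 9·t ≡ 1 − 7 = -6 (mod 4).
    Reduce coefficients mod 4: 1·t ≡ 2 (mod 4).
    So t ≡ 2 (mod 4).
    Then x = 7 + 9·2 = 25, valid modulo lcm(9, 4) = 36: x ≡ 25 (mod 36).
  Combine with x ≡ 3 (mod 5); new modulus lcm = 180.
    Write x = 25 + 36·t and substitute into x ≡ 3 (mod 5): 36·t ≡ 3 − 25 = -22 (mod 5).
    Reduce coefficients mod 5: 1·t ≡ 3 (mod 5).
    So t ≡ 3 (mod 5).
    Then x = 25 + 36·3 = 133, valid modulo lcm(36, 5) = 180: x ≡ 133 (mod 180).
  Combine with x ≡ 18 (mod 19); new modulus lcm = 3420.
    Write x = 133 + 180·t and substitute into x ≡ 18 (mod 19): 180·t ≡ 18 − 133 = -115 (mod 19).
    Reduce coefficients mod 19: 9·t ≡ 18 (mod 19).
    The inverse of 9 mod 19 is 17 (since 9·17 = 153 = 8·19 + 1), so t ≡ 17·18 = 306 ≡ 2 (mod 19).
    Then x = 133 + 180·2 = 493, valid modulo lcm(180, 19) = 3420: x ≡ 493 (mod 3420).
  Combine with x ≡ 5 (mod 17); new modulus lcm = 58140.
    Write x = 493 + 3420·t and substitute into x ≡ 5 (mod 17): 3420·t ≡ 5 − 493 = -488 (mod 17).
    Reduce coefficients mod 17: 3·t ≡ 5 (mod 17).
    The inverse of 3 mod 17 is 6 (since 3·6 = 18 = 1·17 + 1), so t ≡ 6·5 = 30 ≡ 13 (mod 17).
    Then x = 493 + 3420·13 = 44953, valid modulo lcm(3420, 17) = 58140: x ≡ 44953 (mod 58140).
Verify against each original: 44953 mod 9 = 7, 44953 mod 4 = 1, 44953 mod 5 = 3, 44953 mod 19 = 18, 44953 mod 17 = 5.

x ≡ 44953 (mod 58140).


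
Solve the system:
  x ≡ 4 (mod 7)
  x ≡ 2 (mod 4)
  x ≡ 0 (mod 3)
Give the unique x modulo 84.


Moduli 7, 4, 3 are pairwise coprime; by CRT there is a unique solution modulo M = 7 · 4 · 3 = 84.
Solve pairwise, accumulating the modulus:
  Start with x ≡ 4 (mod 7).
  Combine with x ≡ 2 (mod 4): since gcd(7, 4) = 1, we get a unique residue mod 28.
    Write x = 4 + 7·t and substitute into x ≡ 2 (mod 4): 7·t ≡ 2 − 4 = -2 (mod 4).
    Reduce coefficients mod 4: 3·t ≡ 2 (mod 4).
    The inverse of 3 mod 4 is 3 (since 3·3 = 9 = 2·4 + 1), so t ≡ 3·2 = 6 ≡ 2 (mod 4).
    Then x = 4 + 7·2 = 18, valid modulo lcm(7, 4) = 28: x ≡ 18 (mod 28).
  Combine with x ≡ 0 (mod 3): since gcd(28, 3) = 1, we get a unique residue mod 84.
    Write x = 18 + 28·t and substitute into x ≡ 0 (mod 3): 28·t ≡ 0 − 18 = -18 (mod 3).
    Reduce coefficients mod 3: 1·t ≡ 0 (mod 3).
    So t ≡ 0 (mod 3).
    Then x = 18 + 28·0 = 18, valid modulo lcm(28, 3) = 84: x ≡ 18 (mod 84).
Verify: 18 mod 7 = 4 ✓, 18 mod 4 = 2 ✓, 18 mod 3 = 0 ✓.

x ≡ 18 (mod 84).


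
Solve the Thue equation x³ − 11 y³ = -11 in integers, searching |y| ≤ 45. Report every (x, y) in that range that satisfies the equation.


The equation is x³ - 11y³ = -11. For fixed y, x³ = 11·y³ − 11, so a solution requires the RHS to be a perfect cube.
Strategy: iterate y from -45 to 45, compute RHS = 11·y³ − 11, and check whether it is a (positive or negative) perfect cube.
Check small values of y:
  y = 0: RHS = -11 is not a perfect cube.
  y = 1: RHS = 0 = (0)³ ⇒ x = 0 works.
  y = -1: RHS = -22 is not a perfect cube.
  y = 2: RHS = 77 is not a perfect cube.
  y = -2: RHS = -99 is not a perfect cube.
  y = 3: RHS = 286 is not a perfect cube.
  y = -3: RHS = -308 is not a perfect cube.
Continuing the search up to |y| = 45 finds no further solutions beyond those listed.
Collected solutions: (0, 1).

Solutions (with |y| ≤ 45): (0, 1).


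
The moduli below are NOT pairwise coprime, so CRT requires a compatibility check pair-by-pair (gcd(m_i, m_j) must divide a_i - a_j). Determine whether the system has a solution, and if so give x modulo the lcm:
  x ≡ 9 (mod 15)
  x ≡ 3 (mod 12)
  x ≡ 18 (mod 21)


Moduli 15, 12, 21 are not pairwise coprime, so CRT works modulo lcm(m_i) when all pairwise compatibility conditions hold.
Pairwise compatibility: gcd(m_i, m_j) must divide a_i - a_j for every pair.
Merge one congruence at a time:
  Start: x ≡ 9 (mod 15).
  Combine with x ≡ 3 (mod 12): gcd(15, 12) = 3; 3 - 9 = -6, which IS divisible by 3, so compatible.
    Write x = 9 + 15·t and substitute into x ≡ 3 (mod 12): 15·t ≡ 3 − 9 = -6 (mod 12).
    Divide the congruence (and modulus) by g = 3: 5·t ≡ -2 (mod 4).
    Reduce coefficients mod 4: 1·t ≡ 2 (mod 4).
    So t ≡ 2 (mod 4).
    Then x = 9 + 15·2 = 39, valid modulo lcm(15, 12) = 60: x ≡ 39 (mod 60).
  Combine with x ≡ 18 (mod 21): gcd(60, 21) = 3; 18 - 39 = -21, which IS divisible by 3, so compatible.
    Write x = 39 + 60·t and substitute into x ≡ 18 (mod 21): 60·t ≡ 18 − 39 = -21 (mod 21).
    Divide the congruence (and modulus) by g = 3: 20·t ≡ -7 (mod 7).
    Reduce coefficients mod 7: 6·t ≡ 0 (mod 7).
    The inverse of 6 mod 7 is 6 (since 6·6 = 36 = 5·7 + 1), so t ≡ 6·0 = 0 ≡ 0 (mod 7).
    Then x = 39 + 60·0 = 39, valid modulo lcm(60, 21) = 420: x ≡ 39 (mod 420).
Verify: 39 mod 15 = 9, 39 mod 12 = 3, 39 mod 21 = 18.

x ≡ 39 (mod 420).


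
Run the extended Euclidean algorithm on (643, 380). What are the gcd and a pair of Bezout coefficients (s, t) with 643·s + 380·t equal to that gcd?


Euclidean algorithm on (643, 380) — divide until remainder is 0:
  643 = 1 · 380 + 263
  380 = 1 · 263 + 117
  263 = 2 · 117 + 29
  117 = 4 · 29 + 1
  29 = 29 · 1 + 0
gcd(643, 380) = 1.
Track Bezout coefficients alongside the remainders: start with r₀ = 643 = a·1 + b·0 (s = 1, t = 0) and r₁ = 380 = a·0 + b·1 (s = 0, t = 1); each new remainder r_{k+1} = r_{k-1} − q_k·r_k inherits s_{k+1} = s_{k-1} − q_k·s_k, t_{k+1} = t_{k-1} − q_k·t_k, so r_k = a·s_k + b·t_k at every step:
  q = 1: r = 263, s = 1 − 1·0 = 1, t = 0 − 1·1 = -1  (check: 643·1 + 380·(-1) = 263)
  q = 1: r = 117, s = 0 − 1·1 = -1, t = 1 − 1·(-1) = 2  (check: 643·(-1) + 380·2 = 117)
  q = 2: r = 29, s = 1 − 2·(-1) = 3, t = -1 − 2·2 = -5  (check: 643·3 + 380·(-5) = 29)
  q = 4: r = 1, s = -1 − 4·3 = -13, t = 2 − 4·(-5) = 22  (check: 643·(-13) + 380·22 = 1)
The row with r = 1 (the gcd) gives the Bezout coefficients s = -13, t = 22.
Result: 643 · (-13) + 380 · (22) = 1.

gcd(643, 380) = 1; s = -13, t = 22 (check: 643·(-13) + 380·22 = 1).


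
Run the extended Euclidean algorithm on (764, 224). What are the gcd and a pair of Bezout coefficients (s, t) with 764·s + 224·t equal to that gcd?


Euclidean algorithm on (764, 224) — divide until remainder is 0:
  764 = 3 · 224 + 92
  224 = 2 · 92 + 40
  92 = 2 · 40 + 12
  40 = 3 · 12 + 4
  12 = 3 · 4 + 0
gcd(764, 224) = 4.
Track Bezout coefficients alongside the remainders: start with r₀ = 764 = a·1 + b·0 (s = 1, t = 0) and r₁ = 224 = a·0 + b·1 (s = 0, t = 1); each new remainder r_{k+1} = r_{k-1} − q_k·r_k inherits s_{k+1} = s_{k-1} − q_k·s_k, t_{k+1} = t_{k-1} − q_k·t_k, so r_k = a·s_k + b·t_k at every step:
  q = 3: r = 92, s = 1 − 3·0 = 1, t = 0 − 3·1 = -3  (check: 764·1 + 224·(-3) = 92)
  q = 2: r = 40, s = 0 − 2·1 = -2, t = 1 − 2·(-3) = 7  (check: 764·(-2) + 224·7 = 40)
  q = 2: r = 12, s = 1 − 2·(-2) = 5, t = -3 − 2·7 = -17  (check: 764·5 + 224·(-17) = 12)
  q = 3: r = 4, s = -2 − 3·5 = -17, t = 7 − 3·(-17) = 58  (check: 764·(-17) + 224·58 = 4)
The row with r = 4 (the gcd) gives the Bezout coefficients s = -17, t = 58.
Result: 764 · (-17) + 224 · (58) = 4.

gcd(764, 224) = 4; s = -17, t = 58 (check: 764·(-17) + 224·58 = 4).


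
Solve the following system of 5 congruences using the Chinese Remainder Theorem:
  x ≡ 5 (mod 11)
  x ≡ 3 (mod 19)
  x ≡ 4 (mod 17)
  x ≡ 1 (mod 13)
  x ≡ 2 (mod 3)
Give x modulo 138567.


Product of moduli M = 11 · 19 · 17 · 13 · 3 = 138567.
Merge one congruence at a time:
  Start: x ≡ 5 (mod 11).
  Combine with x ≡ 3 (mod 19); new modulus lcm = 209.
    Write x = 5 + 11·t and substitute into x ≡ 3 (mod 19): 11·t ≡ 3 − 5 = -2 (mod 19).
    Reduce coefficients mod 19: 11·t ≡ 17 (mod 19).
    The inverse of 11 mod 19 is 7 (since 11·7 = 77 = 4·19 + 1), so t ≡ 7·17 = 119 ≡ 5 (mod 19).
    Then x = 5 + 11·5 = 60, valid modulo lcm(11, 19) = 209: x ≡ 60 (mod 209).
  Combine with x ≡ 4 (mod 17); new modulus lcm = 3553.
    Write x = 60 + 209·t and substitute into x ≡ 4 (mod 17): 209·t ≡ 4 − 60 = -56 (mod 17).
    Reduce coefficients mod 17: 5·t ≡ 12 (mod 17).
    The inverse of 5 mod 17 is 7 (since 5·7 = 35 = 2·17 + 1), so t ≡ 7·12 = 84 ≡ 16 (mod 17).
    Then x = 60 + 209·16 = 3404, valid modulo lcm(209, 17) = 3553: x ≡ 3404 (mod 3553).
  Combine with x ≡ 1 (mod 13); new modulus lcm = 46189.
    Write x = 3404 + 3553·t and substitute into x ≡ 1 (mod 13): 3553·t ≡ 1 − 3404 = -3403 (mod 13).
    Reduce coefficients mod 13: 4·t ≡ 3 (mod 13).
    The inverse of 4 mod 13 is 10 (since 4·10 = 40 = 3·13 + 1), so t ≡ 10·3 = 30 ≡ 4 (mod 13).
    Then x = 3404 + 3553·4 = 17616, valid modulo lcm(3553, 13) = 46189: x ≡ 17616 (mod 46189).
  Combine with x ≡ 2 (mod 3); new modulus lcm = 138567.
    Write x = 17616 + 46189·t and substitute into x ≡ 2 (mod 3): 46189·t ≡ 2 − 17616 = -17614 (mod 3).
    Reduce coefficients mod 3: 1·t ≡ 2 (mod 3).
    So t ≡ 2 (mod 3).
    Then x = 17616 + 46189·2 = 109994, valid modulo lcm(46189, 3) = 138567: x ≡ 109994 (mod 138567).
Verify against each original: 109994 mod 11 = 5, 109994 mod 19 = 3, 109994 mod 17 = 4, 109994 mod 13 = 1, 109994 mod 3 = 2.

x ≡ 109994 (mod 138567).


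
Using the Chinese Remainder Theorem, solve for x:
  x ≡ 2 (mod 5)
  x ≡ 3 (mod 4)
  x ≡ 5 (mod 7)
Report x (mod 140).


Moduli 5, 4, 7 are pairwise coprime; by CRT there is a unique solution modulo M = 5 · 4 · 7 = 140.
Solve pairwise, accumulating the modulus:
  Start with x ≡ 2 (mod 5).
  Combine with x ≡ 3 (mod 4): since gcd(5, 4) = 1, we get a unique residue mod 20.
    Write x = 2 + 5·t and substitute into x ≡ 3 (mod 4): 5·t ≡ 3 − 2 = 1 (mod 4).
    Reduce coefficients mod 4: 1·t ≡ 1 (mod 4).
    So t ≡ 1 (mod 4).
    Then x = 2 + 5·1 = 7, valid modulo lcm(5, 4) = 20: x ≡ 7 (mod 20).
  Combine with x ≡ 5 (mod 7): since gcd(20, 7) = 1, we get a unique residue mod 140.
    Write x = 7 + 20·t and substitute into x ≡ 5 (mod 7): 20·t ≡ 5 − 7 = -2 (mod 7).
    Reduce coefficients mod 7: 6·t ≡ 5 (mod 7).
    The inverse of 6 mod 7 is 6 (since 6·6 = 36 = 5·7 + 1), so t ≡ 6·5 = 30 ≡ 2 (mod 7).
    Then x = 7 + 20·2 = 47, valid modulo lcm(20, 7) = 140: x ≡ 47 (mod 140).
Verify: 47 mod 5 = 2 ✓, 47 mod 4 = 3 ✓, 47 mod 7 = 5 ✓.

x ≡ 47 (mod 140).


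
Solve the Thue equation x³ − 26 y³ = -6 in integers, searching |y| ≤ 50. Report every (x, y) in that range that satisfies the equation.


The equation is x³ - 26y³ = -6. For fixed y, x³ = 26·y³ − 6, so a solution requires the RHS to be a perfect cube.
Strategy: iterate y from -50 to 50, compute RHS = 26·y³ − 6, and check whether it is a (positive or negative) perfect cube.
Check small values of y:
  y = 0: RHS = -6 is not a perfect cube.
  y = 1: RHS = 20 is not a perfect cube.
  y = -1: RHS = -32 is not a perfect cube.
  y = 2: RHS = 202 is not a perfect cube.
  y = -2: RHS = -214 is not a perfect cube.
  y = 3: RHS = 696 is not a perfect cube.
  y = -3: RHS = -708 is not a perfect cube.
Continuing the search up to |y| = 50 finds no solutions either.
No (x, y) in the scanned range satisfies the equation.

No integer solutions with |y| ≤ 50.


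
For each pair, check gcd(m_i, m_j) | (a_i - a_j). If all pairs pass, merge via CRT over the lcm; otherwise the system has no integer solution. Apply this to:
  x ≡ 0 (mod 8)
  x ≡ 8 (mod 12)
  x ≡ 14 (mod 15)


Moduli 8, 12, 15 are not pairwise coprime, so CRT works modulo lcm(m_i) when all pairwise compatibility conditions hold.
Pairwise compatibility: gcd(m_i, m_j) must divide a_i - a_j for every pair.
Merge one congruence at a time:
  Start: x ≡ 0 (mod 8).
  Combine with x ≡ 8 (mod 12): gcd(8, 12) = 4; 8 - 0 = 8, which IS divisible by 4, so compatible.
    Write x = 0 + 8·t and substitute into x ≡ 8 (mod 12): 8·t ≡ 8 − 0 = 8 (mod 12).
    Divide the congruence (and modulus) by g = 4: 2·t ≡ 2 (mod 3).
    The inverse of 2 mod 3 is 2 (since 2·2 = 4 = 1·3 + 1), so t ≡ 2·2 = 4 ≡ 1 (mod 3).
    Then x = 0 + 8·1 = 8, valid modulo lcm(8, 12) = 24: x ≡ 8 (mod 24).
  Combine with x ≡ 14 (mod 15): gcd(24, 15) = 3; 14 - 8 = 6, which IS divisible by 3, so compatible.
    Write x = 8 + 24·t and substitute into x ≡ 14 (mod 15): 24·t ≡ 14 − 8 = 6 (mod 15).
    Divide the congruence (and modulus) by g = 3: 8·t ≡ 2 (mod 5).
    Reduce coefficients mod 5: 3·t ≡ 2 (mod 5).
    The inverse of 3 mod 5 is 2 (since 3·2 = 6 = 1·5 + 1), so t ≡ 2·2 = 4 ≡ 4 (mod 5).
    Then x = 8 + 24·4 = 104, valid modulo lcm(24, 15) = 120: x ≡ 104 (mod 120).
Verify: 104 mod 8 = 0, 104 mod 12 = 8, 104 mod 15 = 14.

x ≡ 104 (mod 120).


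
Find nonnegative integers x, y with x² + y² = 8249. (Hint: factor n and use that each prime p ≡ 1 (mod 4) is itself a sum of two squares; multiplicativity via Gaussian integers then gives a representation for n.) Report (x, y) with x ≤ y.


Step 1: Factor n = 8249 = 73 · 113.
Step 2: Check the mod-4 condition on each prime factor: 73 ≡ 1 (mod 4), exponent 1; 113 ≡ 1 (mod 4), exponent 1.
All primes ≡ 3 (mod 4) appear to even exponent (or don't appear), so by the two-squares theorem n IS expressible as a sum of two squares.
Step 3: Build a representation. Here n = 73 · 113 is a product of primes ≡ 1 (mod 4). Each prime p ≡ 1 (mod 4) is itself a sum of two squares; find a² by testing p − a² for a perfect square:
  73: 73 − 1² = 72, 73 − 2² = 69, 73 − 3² = 64 = 8² ⇒ 73 = 3² + 8².
  113: 113 − 1² = 112, 113 − 2² = 109, 113 − 3² = 104, 113 − 4² = 97, 113 − 5² = 88, 113 − 6² = 77, 113 − 7² = 64 = 8² ⇒ 113 = 7² + 8².
  Combine using the Brahmagupta–Fibonacci identity (a² + b²)(c² + d²) = (ac − bd)² + (ad + bc)² = (ac + bd)² + (ad − bc)²:
  73 · 113 = 8249: from (3² + 8²)(7² + 8²), take (3·7 − 8·8, 3·8 + 8·7) = (21 − 64, 24 + 56) = (-43, 80); dropping signs (only squares matter) gives (43, 80); check 43² + 80² = 1849 + 6400 = 8249 ✓.
Step 4: Order so x ≤ y and verify: 43² + 80² = 1849 + 6400 = 8249 = n. ✓

n = 8249 = 43² + 80² (one valid representation with x ≤ y).


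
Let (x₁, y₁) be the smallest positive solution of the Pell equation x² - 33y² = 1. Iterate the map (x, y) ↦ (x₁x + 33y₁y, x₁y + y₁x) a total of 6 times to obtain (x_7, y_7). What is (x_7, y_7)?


Step 1: Find the fundamental solution (x₁, y₁) of x² - 33y² = 1.
  Expand √33 as a continued fraction. a₀ = ⌊√33⌋ = 5; iterate m_{k+1} = d_k·a_k − m_k, d_{k+1} = (33 − m_{k+1}²)/d_k, a_{k+1} = ⌊(a₀ + m_{k+1})/d_{k+1}⌋ (starting m₀ = 0, d₀ = 1), with convergents p_k = a_k·p_{k-1} + p_{k-2}, q_k = a_k·q_{k-1} + q_{k-2} (p₋₁ = 1, q₋₁ = 0):
  k = 0: a₀ = 5; p₀/q₀ = 5/1; p₀² − 33·q₀² = 25 − 33 = -8.
  k = 1: m = 5, d = 8, a = ⌊(5 + 5)/8⌋ = 1; p/q = (1·5 + 1)/(1·1 + 0) = 6/1; p² − 33·q² = 36 − 33 = 3.
  k = 2: m = 3, d = 3, a = ⌊(5 + 3)/3⌋ = 2; p/q = (2·6 + 5)/(2·1 + 1) = 17/3; p² − 33·q² = 289 − 297 = -8.
  k = 3: m = 3, d = 8, a = ⌊(5 + 3)/8⌋ = 1; p/q = (1·17 + 6)/(1·3 + 1) = 23/4; p² − 33·q² = 529 − 528 = 1.
  The first convergent with p² − 33·q² = 1 gives the fundamental solution (x₁, y₁) = (23, 4).
Step 2: Apply the recurrence (x_{n+1}, y_{n+1}) = (x₁x_n + 33y₁y_n, x₁y_n + y₁x_n) repeatedly.
  From (x_1, y_1) = (23, 4): x_2 = 23·23 + 33·4·4 = 1057; y_2 = 23·4 + 4·23 = 184.
  From (x_2, y_2) = (1057, 184): x_3 = 23·1057 + 33·4·184 = 48599; y_3 = 23·184 + 4·1057 = 8460.
  From (x_3, y_3) = (48599, 8460): x_4 = 23·48599 + 33·4·8460 = 2234497; y_4 = 23·8460 + 4·48599 = 388976.
  From (x_4, y_4) = (2234497, 388976): x_5 = 23·2234497 + 33·4·388976 = 102738263; y_5 = 23·388976 + 4·2234497 = 17884436.
  From (x_5, y_5) = (102738263, 17884436): x_6 = 23·102738263 + 33·4·17884436 = 4723725601; y_6 = 23·17884436 + 4·102738263 = 822295080.
  From (x_6, y_6) = (4723725601, 822295080): x_7 = 23·4723725601 + 33·4·822295080 = 217188639383; y_7 = 23·822295080 + 4·4723725601 = 37807689244.
Step 3: Verify x_7² - 33·y_7² = 47170905077038818620689 - 47170905077038818620688 = 1 (should be 1). ✓

(x_1, y_1) = (23, 4); (x_7, y_7) = (217188639383, 37807689244).


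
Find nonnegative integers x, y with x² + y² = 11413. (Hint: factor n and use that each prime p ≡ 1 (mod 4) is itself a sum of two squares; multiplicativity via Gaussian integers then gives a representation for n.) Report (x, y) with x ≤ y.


Step 1: Factor n = 11413 = 101 · 113.
Step 2: Check the mod-4 condition on each prime factor: 101 ≡ 1 (mod 4), exponent 1; 113 ≡ 1 (mod 4), exponent 1.
All primes ≡ 3 (mod 4) appear to even exponent (or don't appear), so by the two-squares theorem n IS expressible as a sum of two squares.
Step 3: Build a representation. Here n = 101 · 113 is a product of primes ≡ 1 (mod 4). Each prime p ≡ 1 (mod 4) is itself a sum of two squares; find a² by testing p − a² for a perfect square:
  101: 101 − 1² = 100 = 10² ⇒ 101 = 1² + 10².
  113: 113 − 1² = 112, 113 − 2² = 109, 113 − 3² = 104, 113 − 4² = 97, 113 − 5² = 88, 113 − 6² = 77, 113 − 7² = 64 = 8² ⇒ 113 = 7² + 8².
  Combine using the Brahmagupta–Fibonacci identity (a² + b²)(c² + d²) = (ac − bd)² + (ad + bc)² = (ac + bd)² + (ad − bc)²:
  101 · 113 = 11413: from (1² + 10²)(7² + 8²), take (1·7 − 10·8, 1·8 + 10·7) = (7 − 80, 8 + 70) = (-73, 78); dropping signs (only squares matter) gives (73, 78); check 73² + 78² = 5329 + 6084 = 11413 ✓.
Step 4: Order so x ≤ y and verify: 73² + 78² = 5329 + 6084 = 11413 = n. ✓

n = 11413 = 73² + 78² (one valid representation with x ≤ y).


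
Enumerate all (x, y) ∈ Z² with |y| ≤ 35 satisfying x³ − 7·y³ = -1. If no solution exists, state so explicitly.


The equation is x³ - 7y³ = -1. For fixed y, x³ = 7·y³ − 1, so a solution requires the RHS to be a perfect cube.
Strategy: iterate y from -35 to 35, compute RHS = 7·y³ − 1, and check whether it is a (positive or negative) perfect cube.
Check small values of y:
  y = 0: RHS = -1 = (-1)³ ⇒ x = -1 works.
  y = 1: RHS = 6 is not a perfect cube.
  y = -1: RHS = -8 = (-2)³ ⇒ x = -2 works.
  y = 2: RHS = 55 is not a perfect cube.
  y = -2: RHS = -57 is not a perfect cube.
  y = 3: RHS = 188 is not a perfect cube.
  y = -3: RHS = -190 is not a perfect cube.
Continuing the search up to |y| = 35 finds no further solutions beyond those listed.
Collected solutions: (-1, 0), (-2, -1).

Solutions (with |y| ≤ 35): (-1, 0), (-2, -1).


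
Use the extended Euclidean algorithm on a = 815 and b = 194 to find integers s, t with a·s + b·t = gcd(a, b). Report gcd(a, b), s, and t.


Euclidean algorithm on (815, 194) — divide until remainder is 0:
  815 = 4 · 194 + 39
  194 = 4 · 39 + 38
  39 = 1 · 38 + 1
  38 = 38 · 1 + 0
gcd(815, 194) = 1.
Track Bezout coefficients alongside the remainders: start with r₀ = 815 = a·1 + b·0 (s = 1, t = 0) and r₁ = 194 = a·0 + b·1 (s = 0, t = 1); each new remainder r_{k+1} = r_{k-1} − q_k·r_k inherits s_{k+1} = s_{k-1} − q_k·s_k, t_{k+1} = t_{k-1} − q_k·t_k, so r_k = a·s_k + b·t_k at every step:
  q = 4: r = 39, s = 1 − 4·0 = 1, t = 0 − 4·1 = -4  (check: 815·1 + 194·(-4) = 39)
  q = 4: r = 38, s = 0 − 4·1 = -4, t = 1 − 4·(-4) = 17  (check: 815·(-4) + 194·17 = 38)
  q = 1: r = 1, s = 1 − 1·(-4) = 5, t = -4 − 1·17 = -21  (check: 815·5 + 194·(-21) = 1)
The row with r = 1 (the gcd) gives the Bezout coefficients s = 5, t = -21.
Result: 815 · (5) + 194 · (-21) = 1.

gcd(815, 194) = 1; s = 5, t = -21 (check: 815·5 + 194·(-21) = 1).
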